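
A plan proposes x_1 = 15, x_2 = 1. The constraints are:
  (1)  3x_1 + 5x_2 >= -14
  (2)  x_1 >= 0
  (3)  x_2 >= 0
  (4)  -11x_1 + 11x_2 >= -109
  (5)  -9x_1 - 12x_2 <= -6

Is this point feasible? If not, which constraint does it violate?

Constraint (4): -11x_1 + 11x_2 = -154, which is not ≥ -109. All other constraints are satisfied.

not feasible — violates (4)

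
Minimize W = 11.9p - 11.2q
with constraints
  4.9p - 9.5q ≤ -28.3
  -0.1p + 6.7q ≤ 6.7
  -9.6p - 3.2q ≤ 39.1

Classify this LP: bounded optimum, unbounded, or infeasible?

Corner points and W = 11.9p - 11.2q:
  (-3149/797, 750/797) → W = -458731/7970
  (-46201/10688, 8009/10688) → W = -6394927/106880
  (-28341/6464, 6041/6464) → W = -4049171/64640
The feasible region has finitely many vertices and no improving ray; the minimum is -4049171/64640 at (-28341/6464, 6041/6464).

bounded optimum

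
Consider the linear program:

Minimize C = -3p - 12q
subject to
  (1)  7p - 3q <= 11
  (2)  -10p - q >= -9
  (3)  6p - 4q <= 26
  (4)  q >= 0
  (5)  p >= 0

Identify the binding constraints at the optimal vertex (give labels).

(2) and (5)

Vertices and C = -3p - 12q:
  (9/10, 0) → C = -27/10
  (0, 9) → C = -108
  (0, 0) → C = 0

The minimum is at (0, 9). Substituting into each constraint, equality holds for (2) and (5); the remaining constraints have slack.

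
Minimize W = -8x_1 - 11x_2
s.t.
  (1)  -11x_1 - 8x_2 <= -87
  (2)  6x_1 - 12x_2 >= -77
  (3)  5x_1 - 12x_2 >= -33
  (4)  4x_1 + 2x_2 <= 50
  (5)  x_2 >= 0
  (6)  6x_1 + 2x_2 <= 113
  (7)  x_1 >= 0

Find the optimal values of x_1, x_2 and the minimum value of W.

x_1 = 267/29, x_2 = 191/29, minimum W = -4237/29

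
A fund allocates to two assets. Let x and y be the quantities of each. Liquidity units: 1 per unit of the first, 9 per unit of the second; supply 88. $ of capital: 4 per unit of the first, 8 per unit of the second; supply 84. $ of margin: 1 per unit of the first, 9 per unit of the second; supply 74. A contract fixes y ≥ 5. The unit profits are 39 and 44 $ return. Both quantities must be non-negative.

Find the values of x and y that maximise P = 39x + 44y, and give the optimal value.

x = 11, y = 5, maximum P = 649

Corner points and P = 39x + 44y:
  (0, 74/9) → P = 3256/9
  (0, 5) → P = 220
  (41/7, 53/7) → P = 3931/7
  (11, 5) → P = 649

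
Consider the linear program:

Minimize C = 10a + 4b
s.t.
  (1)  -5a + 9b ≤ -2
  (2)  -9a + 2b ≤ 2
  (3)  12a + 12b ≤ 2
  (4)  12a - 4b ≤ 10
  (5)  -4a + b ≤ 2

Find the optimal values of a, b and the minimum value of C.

a = -7/3, b = -19/2, minimum C = -184/3

Feasible corners and C = 10a + 4b:
  (-22/71, -28/71) → C = -332/71
  (1/4, -1/12) → C = 13/6
  (-7/3, -19/2) → C = -184/3
  (2/3, -1/2) → C = 14/3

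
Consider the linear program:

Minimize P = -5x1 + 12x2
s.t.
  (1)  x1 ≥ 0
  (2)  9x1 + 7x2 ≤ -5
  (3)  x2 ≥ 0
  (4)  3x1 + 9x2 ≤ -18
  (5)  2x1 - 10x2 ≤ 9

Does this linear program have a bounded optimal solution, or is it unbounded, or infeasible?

The boundaries x2 = 0 and 3x1 + 9x2 = -18 meet at (-6, 0), but that point violates x1 ≥ 0. Every candidate vertex is excluded by some other constraint, so the feasible region is empty.

infeasible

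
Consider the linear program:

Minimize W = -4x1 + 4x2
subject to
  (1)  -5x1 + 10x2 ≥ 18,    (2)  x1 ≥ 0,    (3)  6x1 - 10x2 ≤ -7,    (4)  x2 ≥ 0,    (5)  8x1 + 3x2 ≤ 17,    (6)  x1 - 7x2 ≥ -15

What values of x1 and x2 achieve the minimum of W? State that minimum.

x1 = 24/25, x2 = 57/25, minimum W = 132/25

Extreme points and W = -4x1 + 4x2:
  (0, 9/5) → W = 36/5
  (24/25, 57/25) → W = 132/25
  (0, 15/7) → W = 60/7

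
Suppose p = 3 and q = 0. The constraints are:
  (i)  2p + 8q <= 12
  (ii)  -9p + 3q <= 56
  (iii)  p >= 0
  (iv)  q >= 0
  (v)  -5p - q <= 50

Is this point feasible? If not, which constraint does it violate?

(i): 6 ≤ 12 ✓
(ii): -27 ≤ 56 ✓
(iii): 3 ≥ 0 ✓
(iv): 0 ≥ 0 ✓
(v): -15 ≤ 50 ✓

feasible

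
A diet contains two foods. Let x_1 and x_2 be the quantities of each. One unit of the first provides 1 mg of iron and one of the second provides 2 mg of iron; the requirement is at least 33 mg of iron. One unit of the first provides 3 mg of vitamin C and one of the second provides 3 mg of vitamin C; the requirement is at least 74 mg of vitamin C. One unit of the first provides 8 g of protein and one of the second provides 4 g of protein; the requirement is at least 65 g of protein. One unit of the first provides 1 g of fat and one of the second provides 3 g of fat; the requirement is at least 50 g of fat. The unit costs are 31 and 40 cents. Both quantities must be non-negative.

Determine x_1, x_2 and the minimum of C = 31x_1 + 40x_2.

Feasible corners and C = 31x_1 + 40x_2:
  (0, 74/3) → C = 2960/3
  (50, 0) → C = 1550
  (12, 38/3) → C = 2636/3
The feasible region is unbounded (it extends along (0, 1), (1, 0)), but C strictly increases along every unbounded feasible direction, so there is no improving ray and the minimum is attained at a vertex.

x_1 = 12, x_2 = 38/3, minimum C = 2636/3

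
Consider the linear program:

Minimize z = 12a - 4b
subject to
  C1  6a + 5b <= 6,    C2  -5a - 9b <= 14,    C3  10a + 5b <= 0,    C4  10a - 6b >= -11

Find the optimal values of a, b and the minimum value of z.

Feasible corners and z = 12a - 4b:
  (14/13, -28/13) → z = 280/13
  (-61/40, -17/24) → z = -232/15
  (-1/2, 1) → z = -10

The binding constraints are -5a - 9b = 14 and 10a - 6b = -11.
Solving simultaneously gives a = -61/40, b = -17/24.

a = -61/40, b = -17/24, minimum z = -232/15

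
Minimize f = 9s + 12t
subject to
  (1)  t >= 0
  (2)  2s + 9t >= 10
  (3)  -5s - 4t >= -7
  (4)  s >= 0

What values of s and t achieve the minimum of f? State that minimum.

s = 0, t = 10/9, minimum f = 40/3

Vertices and f = 9s + 12t:
  (23/37, 36/37) → f = 639/37
  (0, 10/9) → f = 40/3
  (0, 7/4) → f = 21

The binding constraints are 2s + 9t = 10 and s = 0.
Solving simultaneously gives s = 0, t = 10/9.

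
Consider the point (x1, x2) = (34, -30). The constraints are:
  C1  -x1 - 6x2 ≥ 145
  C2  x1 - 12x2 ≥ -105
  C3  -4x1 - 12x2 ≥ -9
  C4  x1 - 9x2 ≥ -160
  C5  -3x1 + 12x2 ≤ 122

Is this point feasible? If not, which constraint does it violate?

C1: 146 ≥ 145 ✓
C2: 394 ≥ -105 ✓
C3: 224 ≥ -9 ✓
C4: 304 ≥ -160 ✓
C5: -462 ≤ 122 ✓

feasible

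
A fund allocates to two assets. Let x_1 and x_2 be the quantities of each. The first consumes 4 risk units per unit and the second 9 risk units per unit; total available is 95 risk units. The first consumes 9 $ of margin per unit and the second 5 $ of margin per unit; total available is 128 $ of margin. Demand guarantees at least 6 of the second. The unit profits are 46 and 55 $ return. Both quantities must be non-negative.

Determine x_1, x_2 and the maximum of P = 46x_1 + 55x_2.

x_1 = 41/4, x_2 = 6, maximum P = 1603/2

Corner points and P = 46x_1 + 55x_2:
  (0, 95/9) → P = 5225/9
  (0, 6) → P = 330
  (41/4, 6) → P = 1603/2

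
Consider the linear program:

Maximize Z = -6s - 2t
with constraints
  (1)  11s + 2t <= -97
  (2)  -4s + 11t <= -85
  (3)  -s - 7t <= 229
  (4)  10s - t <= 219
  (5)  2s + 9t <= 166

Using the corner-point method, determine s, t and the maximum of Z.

Extreme points and Z = -6s - 2t:
  (-299/43, -441/43) → Z = 2676/43
  (-221/75, -2422/75) → Z = 1234/15
  (-148/3, -77/3) → Z = 1042/3

The binding constraints are -4s + 11t = -85 and -s - 7t = 229.
Solving simultaneously gives s = -148/3, t = -77/3.

s = -148/3, t = -77/3, maximum Z = 1042/3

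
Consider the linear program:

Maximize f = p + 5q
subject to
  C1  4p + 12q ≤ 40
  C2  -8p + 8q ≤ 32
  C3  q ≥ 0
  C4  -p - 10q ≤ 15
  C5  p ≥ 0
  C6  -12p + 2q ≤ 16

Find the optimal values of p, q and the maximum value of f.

Vertices and f = p + 5q:
  (10, 0) → f = 10
  (0, 10/3) → f = 50/3
  (0, 0) → f = 0

p = 0, q = 10/3, maximum f = 50/3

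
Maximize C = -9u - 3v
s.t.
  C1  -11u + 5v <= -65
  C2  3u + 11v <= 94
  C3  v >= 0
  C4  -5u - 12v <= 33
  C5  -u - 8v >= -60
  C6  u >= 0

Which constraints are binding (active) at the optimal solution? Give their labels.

Feasible corners and C = -9u - 3v:
  (1185/136, 839/136) → C = -6591/68
  (65/11, 0) → C = -585/11
  (94/3, 0) → C = -282

The maximum is at (65/11, 0). Substituting into each constraint, equality holds for C1 and C3; the remaining constraints have slack.

C1 and C3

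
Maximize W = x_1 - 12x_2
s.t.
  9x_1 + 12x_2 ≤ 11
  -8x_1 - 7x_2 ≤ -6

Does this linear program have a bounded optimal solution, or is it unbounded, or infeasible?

From the feasible point (-5/33, 34/33), moving in the direction (7, -8) keeps every constraint satisfied while W increases without bound.

unbounded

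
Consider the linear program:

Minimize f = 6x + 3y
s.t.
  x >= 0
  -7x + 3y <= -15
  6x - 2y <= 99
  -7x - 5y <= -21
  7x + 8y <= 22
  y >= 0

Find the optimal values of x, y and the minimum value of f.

Vertices and f = 6x + 3y:
  (58/21, 1/3) → f = 123/7
  (3, 0) → f = 18
  (22/7, 0) → f = 132/7

x = 58/21, y = 1/3, minimum f = 123/7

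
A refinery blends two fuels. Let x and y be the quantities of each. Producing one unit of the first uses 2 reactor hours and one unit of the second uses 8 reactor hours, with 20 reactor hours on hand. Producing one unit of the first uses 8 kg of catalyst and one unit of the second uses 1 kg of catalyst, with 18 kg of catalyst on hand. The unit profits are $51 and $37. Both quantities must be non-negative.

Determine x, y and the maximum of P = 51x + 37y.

x = 2, y = 2, maximum P = 176

Vertices and P = 51x + 37y:
  (0, 0) → P = 0
  (0, 5/2) → P = 185/2
  (9/4, 0) → P = 459/4
  (2, 2) → P = 176

The binding constraints are 2x + 8y = 20 and 8x + y = 18.
Solving simultaneously gives x = 2, y = 2.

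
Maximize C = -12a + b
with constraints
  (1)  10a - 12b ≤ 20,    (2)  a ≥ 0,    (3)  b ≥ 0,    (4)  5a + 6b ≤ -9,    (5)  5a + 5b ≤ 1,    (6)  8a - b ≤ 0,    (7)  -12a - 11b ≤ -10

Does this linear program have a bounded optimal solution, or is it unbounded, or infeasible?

infeasible

The boundaries 8a - b = 0 and -12a - 11b = -10 meet at (1/10, 4/5), but that point violates 5a + 6b ≤ -9. Every candidate vertex is excluded by some other constraint, so the feasible region is empty.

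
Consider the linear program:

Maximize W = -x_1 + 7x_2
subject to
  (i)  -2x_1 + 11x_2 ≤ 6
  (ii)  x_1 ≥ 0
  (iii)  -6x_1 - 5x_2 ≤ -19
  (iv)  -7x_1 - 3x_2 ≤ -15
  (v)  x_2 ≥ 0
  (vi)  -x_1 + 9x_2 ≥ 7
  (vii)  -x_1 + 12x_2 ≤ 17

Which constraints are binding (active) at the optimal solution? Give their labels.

(i) and (vii)

Feasible corners and W = -x_1 + 7x_2:
  (23/7, 8/7) → W = 33/7
  (115/13, 28/13) → W = 81/13
  (23, 10/3) → W = 1/3

The maximum is at (115/13, 28/13). Substituting into each constraint, equality holds for (i) and (vii); the remaining constraints have slack.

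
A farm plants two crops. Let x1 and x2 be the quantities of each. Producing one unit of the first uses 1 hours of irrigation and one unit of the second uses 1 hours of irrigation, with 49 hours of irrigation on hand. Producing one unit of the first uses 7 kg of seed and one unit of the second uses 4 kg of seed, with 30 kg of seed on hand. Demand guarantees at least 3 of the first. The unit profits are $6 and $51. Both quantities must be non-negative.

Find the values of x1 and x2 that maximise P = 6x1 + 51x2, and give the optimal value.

Corner points and P = 6x1 + 51x2:
  (30/7, 0) → P = 180/7
  (3, 0) → P = 18
  (3, 9/4) → P = 531/4

x1 = 3, x2 = 9/4, maximum P = 531/4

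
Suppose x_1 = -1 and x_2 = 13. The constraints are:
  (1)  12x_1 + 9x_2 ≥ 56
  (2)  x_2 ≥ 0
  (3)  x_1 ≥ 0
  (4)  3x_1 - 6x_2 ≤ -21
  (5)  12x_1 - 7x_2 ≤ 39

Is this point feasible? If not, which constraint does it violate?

Constraint (3): x_1 = -1, which is not ≥ 0. All other constraints are satisfied.

not feasible — violates (3)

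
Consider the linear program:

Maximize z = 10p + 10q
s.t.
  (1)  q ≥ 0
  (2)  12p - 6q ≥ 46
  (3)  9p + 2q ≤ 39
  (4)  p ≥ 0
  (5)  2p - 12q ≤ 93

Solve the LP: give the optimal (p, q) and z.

Vertices and z = 10p + 10q:
  (23/6, 0) → z = 115/3
  (13/3, 0) → z = 130/3
  (163/39, 9/13) → z = 1900/39

At the optimal vertex, 12p - 6q = 46 and 9p + 2q = 39.
Solving simultaneously gives p = 163/39, q = 9/13.

p = 163/39, q = 9/13, maximum z = 1900/39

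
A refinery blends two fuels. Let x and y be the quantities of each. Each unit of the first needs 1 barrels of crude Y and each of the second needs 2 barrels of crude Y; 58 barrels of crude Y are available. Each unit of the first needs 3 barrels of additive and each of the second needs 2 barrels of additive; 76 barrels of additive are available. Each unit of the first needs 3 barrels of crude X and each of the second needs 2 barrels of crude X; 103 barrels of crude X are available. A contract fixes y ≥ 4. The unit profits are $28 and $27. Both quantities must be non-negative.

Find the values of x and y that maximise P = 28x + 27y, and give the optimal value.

x = 9, y = 49/2, maximum P = 1827/2

Feasible corners and P = 28x + 27y:
  (0, 29) → P = 783
  (0, 4) → P = 108
  (9, 49/2) → P = 1827/2
  (68/3, 4) → P = 2228/3

The binding constraints are x + 2y = 58 and 3x + 2y = 76.
Solving simultaneously gives x = 9, y = 49/2.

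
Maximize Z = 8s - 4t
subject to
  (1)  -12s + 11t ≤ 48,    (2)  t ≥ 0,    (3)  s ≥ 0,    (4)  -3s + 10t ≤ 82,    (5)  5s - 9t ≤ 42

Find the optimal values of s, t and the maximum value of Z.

s = 1158/23, t = 536/23, maximum Z = 7120/23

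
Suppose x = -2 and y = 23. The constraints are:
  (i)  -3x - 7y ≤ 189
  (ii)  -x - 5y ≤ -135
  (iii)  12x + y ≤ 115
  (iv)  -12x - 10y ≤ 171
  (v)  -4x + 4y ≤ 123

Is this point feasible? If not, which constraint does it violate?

not feasible — violates (ii)

Constraint (ii): -x - 5y = -113, which is not ≤ -135. All other constraints are satisfied.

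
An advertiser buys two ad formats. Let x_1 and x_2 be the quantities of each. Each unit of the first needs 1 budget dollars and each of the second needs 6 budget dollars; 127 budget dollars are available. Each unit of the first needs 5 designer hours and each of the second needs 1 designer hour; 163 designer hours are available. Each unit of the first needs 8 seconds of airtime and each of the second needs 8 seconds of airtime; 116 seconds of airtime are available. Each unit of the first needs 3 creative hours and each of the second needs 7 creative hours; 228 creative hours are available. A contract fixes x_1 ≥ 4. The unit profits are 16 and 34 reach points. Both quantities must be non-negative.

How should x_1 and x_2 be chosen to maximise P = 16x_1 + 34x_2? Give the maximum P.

Extreme points and P = 16x_1 + 34x_2:
  (29/2, 0) → P = 232
  (4, 0) → P = 64
  (4, 21/2) → P = 421

x_1 = 4, x_2 = 21/2, maximum P = 421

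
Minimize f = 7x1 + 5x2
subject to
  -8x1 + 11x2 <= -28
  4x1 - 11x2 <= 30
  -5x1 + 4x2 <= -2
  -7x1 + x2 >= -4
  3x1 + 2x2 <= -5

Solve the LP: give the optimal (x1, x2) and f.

Corner points and f = 7x1 + 5x2:
  (-1/2, -32/11) → f = -397/22
  (1/49, -124/49) → f = -613/49
  (5/41, -110/41) → f = -515/41

x1 = -1/2, x2 = -32/11, minimum f = -397/22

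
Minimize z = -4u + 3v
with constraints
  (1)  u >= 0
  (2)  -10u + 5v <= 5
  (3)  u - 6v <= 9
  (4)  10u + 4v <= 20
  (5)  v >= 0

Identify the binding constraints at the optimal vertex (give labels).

(4) and (5)

Vertices and z = -4u + 3v:
  (0, 1) → z = 3
  (0, 0) → z = 0
  (8/9, 25/9) → z = 43/9
  (2, 0) → z = -8

The minimum is at (2, 0). Substituting into each constraint, equality holds for (4) and (5); the remaining constraints have slack.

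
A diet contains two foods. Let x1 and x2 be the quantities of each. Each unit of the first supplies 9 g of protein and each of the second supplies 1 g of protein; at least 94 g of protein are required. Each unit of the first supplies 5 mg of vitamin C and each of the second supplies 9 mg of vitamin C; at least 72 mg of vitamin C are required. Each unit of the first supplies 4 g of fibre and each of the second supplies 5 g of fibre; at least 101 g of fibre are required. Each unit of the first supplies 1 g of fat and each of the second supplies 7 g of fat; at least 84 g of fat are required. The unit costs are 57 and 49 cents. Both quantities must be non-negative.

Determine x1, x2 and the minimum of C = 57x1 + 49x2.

Feasible corners and C = 57x1 + 49x2:
  (0, 94) → C = 4606
  (84, 0) → C = 4788
  (9, 13) → C = 1150
  (287/23, 235/23) → C = 27874/23
The feasible region is unbounded (it extends along (0, 1), (1, 0)), but C strictly increases along every unbounded feasible direction, so there is no improving ray and the minimum is attained at a vertex.

The binding constraints are 9x1 + x2 = 94 and 4x1 + 5x2 = 101.
Solving simultaneously gives x1 = 9, x2 = 13.

x1 = 9, x2 = 13, minimum C = 1150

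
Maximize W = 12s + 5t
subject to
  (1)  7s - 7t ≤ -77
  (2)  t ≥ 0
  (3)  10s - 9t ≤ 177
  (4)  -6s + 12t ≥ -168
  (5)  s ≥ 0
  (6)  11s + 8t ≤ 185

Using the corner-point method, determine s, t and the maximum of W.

s = 97/19, t = 306/19, maximum W = 2694/19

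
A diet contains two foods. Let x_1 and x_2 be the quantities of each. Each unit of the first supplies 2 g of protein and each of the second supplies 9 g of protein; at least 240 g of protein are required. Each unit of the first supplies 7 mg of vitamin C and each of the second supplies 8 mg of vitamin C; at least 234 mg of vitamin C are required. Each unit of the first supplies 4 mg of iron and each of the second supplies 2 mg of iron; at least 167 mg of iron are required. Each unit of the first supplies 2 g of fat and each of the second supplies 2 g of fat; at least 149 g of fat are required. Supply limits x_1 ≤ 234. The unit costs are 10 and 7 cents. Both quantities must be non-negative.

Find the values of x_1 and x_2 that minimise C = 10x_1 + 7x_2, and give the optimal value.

Extreme points and C = 10x_1 + 7x_2:
  (0, 167/2) → C = 1169/2
  (120, 0) → C = 1200
  (234, 0) → C = 2340
  (123/2, 13) → C = 706
  (9, 131/2) → C = 1097/2
The feasible region is unbounded (it extends along (0, 1)), but C strictly increases along every unbounded feasible direction, so there is no improving ray and the minimum is attained at a vertex.

The binding constraints are 4x_1 + 2x_2 = 167 and 2x_1 + 2x_2 = 149.
Solving simultaneously gives x_1 = 9, x_2 = 131/2.

x_1 = 9, x_2 = 131/2, minimum C = 1097/2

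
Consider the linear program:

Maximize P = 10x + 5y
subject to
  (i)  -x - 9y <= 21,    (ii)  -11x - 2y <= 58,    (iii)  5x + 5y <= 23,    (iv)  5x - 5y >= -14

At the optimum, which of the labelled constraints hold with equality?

Feasible corners and P = 10x + 5y:
  (39/5, -16/5) → P = 62
  (-231/50, -91/50) → P = -553/10
  (9/10, 37/10) → P = 55/2

The maximum is at (39/5, -16/5). Substituting into each constraint, equality holds for (i) and (iii); the remaining constraints have slack.

(i) and (iii)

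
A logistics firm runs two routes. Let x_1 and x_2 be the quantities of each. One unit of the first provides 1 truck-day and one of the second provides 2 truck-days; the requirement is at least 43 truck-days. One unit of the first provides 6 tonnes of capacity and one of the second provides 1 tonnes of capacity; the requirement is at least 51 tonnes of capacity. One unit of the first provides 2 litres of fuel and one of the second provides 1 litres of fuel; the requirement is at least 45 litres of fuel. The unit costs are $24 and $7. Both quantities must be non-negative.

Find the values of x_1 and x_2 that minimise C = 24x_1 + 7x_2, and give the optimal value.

x_1 = 3/2, x_2 = 42, minimum C = 330

Feasible corners and C = 24x_1 + 7x_2:
  (0, 51) → C = 357
  (43, 0) → C = 1032
  (47/3, 41/3) → C = 1415/3
  (3/2, 42) → C = 330
The feasible region is unbounded (it extends along (0, 1), (1, 0)), but C strictly increases along every unbounded feasible direction, so there is no improving ray and the minimum is attained at a vertex.

The binding constraints are 6x_1 + x_2 = 51 and 2x_1 + x_2 = 45.
Solving simultaneously gives x_1 = 3/2, x_2 = 42.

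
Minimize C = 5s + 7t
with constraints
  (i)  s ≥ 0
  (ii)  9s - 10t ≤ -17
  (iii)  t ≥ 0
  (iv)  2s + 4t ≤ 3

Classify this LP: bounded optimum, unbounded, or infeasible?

The boundaries s = 0 and 9s - 10t = -17 meet at (0, 17/10), but that point violates 2s + 4t ≤ 3. Every candidate vertex is excluded by some other constraint, so the feasible region is empty.

infeasible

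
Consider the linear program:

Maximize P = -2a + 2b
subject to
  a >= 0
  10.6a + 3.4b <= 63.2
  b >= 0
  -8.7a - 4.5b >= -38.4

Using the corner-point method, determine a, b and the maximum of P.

a = 0, b = 128/15, maximum P = 256/15

At the optimal vertex, a = 0 and -8.7a - 4.5b = -38.4.
Solving simultaneously gives a = 0, b = 128/15.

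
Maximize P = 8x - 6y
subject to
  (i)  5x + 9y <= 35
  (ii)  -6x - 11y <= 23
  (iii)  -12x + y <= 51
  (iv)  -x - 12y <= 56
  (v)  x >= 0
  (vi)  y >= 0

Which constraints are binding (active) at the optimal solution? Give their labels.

(i) and (vi)

Feasible corners and P = 8x - 6y:
  (0, 35/9) → P = -70/3
  (7, 0) → P = 56
  (0, 0) → P = 0

The maximum is at (7, 0). Substituting into each constraint, equality holds for (i) and (vi); the remaining constraints have slack.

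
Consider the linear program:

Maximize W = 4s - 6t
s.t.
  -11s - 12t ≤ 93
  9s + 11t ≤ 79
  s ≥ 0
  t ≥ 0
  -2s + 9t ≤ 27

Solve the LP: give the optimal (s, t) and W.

s = 79/9, t = 0, maximum W = 316/9

At the optimal vertex, 9s + 11t = 79 and t = 0.
Solving simultaneously gives s = 79/9, t = 0.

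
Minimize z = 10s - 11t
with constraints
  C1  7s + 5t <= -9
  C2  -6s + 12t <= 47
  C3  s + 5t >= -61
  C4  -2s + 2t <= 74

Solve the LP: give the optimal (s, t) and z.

s = -967/42, t = -319/42, minimum z = -6161/42

Corner points and z = 10s - 11t:
  (-343/114, 275/114) → z = -6455/114
  (26/3, -209/15) → z = 3599/15
  (-967/42, -319/42) → z = -6161/42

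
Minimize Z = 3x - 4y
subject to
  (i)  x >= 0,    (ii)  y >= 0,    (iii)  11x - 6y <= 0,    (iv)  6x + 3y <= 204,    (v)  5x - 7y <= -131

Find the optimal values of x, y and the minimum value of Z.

x = 0, y = 68, minimum Z = -272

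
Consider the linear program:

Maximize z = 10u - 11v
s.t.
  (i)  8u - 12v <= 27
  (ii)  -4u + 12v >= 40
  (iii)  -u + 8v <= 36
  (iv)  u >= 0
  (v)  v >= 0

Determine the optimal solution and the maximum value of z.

u = 28/5, v = 26/5, maximum z = -6/5

Corner points and z = 10u - 11v:
  (28/5, 26/5) → z = -6/5
  (0, 10/3) → z = -110/3
  (0, 9/2) → z = -99/2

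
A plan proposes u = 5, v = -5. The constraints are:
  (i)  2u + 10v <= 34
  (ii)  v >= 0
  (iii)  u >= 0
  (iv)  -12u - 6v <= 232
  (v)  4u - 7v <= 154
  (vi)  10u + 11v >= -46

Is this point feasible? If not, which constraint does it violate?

not feasible — violates (ii)

Constraint (ii): v = -5, which is not ≥ 0. All other constraints are satisfied.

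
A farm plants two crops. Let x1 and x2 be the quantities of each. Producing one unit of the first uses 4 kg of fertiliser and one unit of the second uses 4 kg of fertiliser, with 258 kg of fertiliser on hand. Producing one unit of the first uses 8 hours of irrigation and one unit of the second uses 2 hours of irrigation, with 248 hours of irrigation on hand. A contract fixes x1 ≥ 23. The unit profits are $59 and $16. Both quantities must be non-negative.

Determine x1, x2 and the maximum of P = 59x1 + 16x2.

x1 = 23, x2 = 32, maximum P = 1869

Extreme points and P = 59x1 + 16x2:
  (31, 0) → P = 1829
  (23, 0) → P = 1357
  (23, 32) → P = 1869

The optimum lies where 8x1 + 2x2 = 248 and x1 = 23.
Solving simultaneously gives x1 = 23, x2 = 32.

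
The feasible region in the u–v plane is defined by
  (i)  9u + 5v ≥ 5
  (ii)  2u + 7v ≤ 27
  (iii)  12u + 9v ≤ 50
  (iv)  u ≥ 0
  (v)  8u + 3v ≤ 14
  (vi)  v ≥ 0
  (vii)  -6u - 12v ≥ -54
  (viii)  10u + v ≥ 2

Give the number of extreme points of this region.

6

Pairwise boundary intersections that survive every other constraint:
  (5/9, 0)
  (5/41, 32/41)
  (0, 27/7)
  (17/50, 94/25)
  (0, 2)
  (7/4, 0)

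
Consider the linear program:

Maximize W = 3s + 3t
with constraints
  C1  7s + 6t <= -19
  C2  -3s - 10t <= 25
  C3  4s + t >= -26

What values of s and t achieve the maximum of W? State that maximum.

s = -137/17, t = 106/17, maximum W = -93/17

Extreme points and W = 3s + 3t:
  (-10/13, -59/26) → W = -237/26
  (-137/17, 106/17) → W = -93/17
  (-235/37, -22/37) → W = -771/37

The optimum lies where 7s + 6t = -19 and 4s + t = -26.
Solving simultaneously gives s = -137/17, t = 106/17.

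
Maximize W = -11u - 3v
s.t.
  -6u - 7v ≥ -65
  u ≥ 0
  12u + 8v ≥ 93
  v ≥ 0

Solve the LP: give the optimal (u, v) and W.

u = 131/36, v = 37/6, maximum W = -2107/36

Corner points and W = -11u - 3v:
  (131/36, 37/6) → W = -2107/36
  (65/6, 0) → W = -715/6
  (31/4, 0) → W = -341/4

The optimum lies where -6u - 7v = -65 and 12u + 8v = 93.
Solving simultaneously gives u = 131/36, v = 37/6.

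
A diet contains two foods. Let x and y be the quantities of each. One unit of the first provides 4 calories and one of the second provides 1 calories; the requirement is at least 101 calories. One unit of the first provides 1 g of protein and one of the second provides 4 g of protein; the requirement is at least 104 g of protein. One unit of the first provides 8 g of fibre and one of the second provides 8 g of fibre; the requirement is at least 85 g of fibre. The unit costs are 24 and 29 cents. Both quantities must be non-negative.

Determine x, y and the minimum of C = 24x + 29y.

Feasible corners and C = 24x + 29y:
  (0, 101) → C = 2929
  (104, 0) → C = 2496
  (20, 21) → C = 1089
The feasible region is unbounded (it extends along (0, 1), (1, 0)), but C strictly increases along every unbounded feasible direction, so there is no improving ray and the minimum is attained at a vertex.

At the optimal vertex, 4x + y = 101 and x + 4y = 104.
Solving simultaneously gives x = 20, y = 21.

x = 20, y = 21, minimum C = 1089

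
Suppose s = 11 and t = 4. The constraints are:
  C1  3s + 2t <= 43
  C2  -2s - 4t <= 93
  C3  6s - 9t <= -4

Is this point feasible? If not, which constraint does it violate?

not feasible — violates C3

Constraint C3: 6s - 9t = 30, which is not ≤ -4. All other constraints are satisfied.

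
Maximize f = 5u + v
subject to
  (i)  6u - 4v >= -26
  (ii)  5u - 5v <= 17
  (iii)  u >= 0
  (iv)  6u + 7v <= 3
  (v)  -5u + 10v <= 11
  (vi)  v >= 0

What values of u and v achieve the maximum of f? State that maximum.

Feasible corners and f = 5u + v:
  (0, 3/7) → f = 3/7
  (0, 0) → f = 0
  (1/2, 0) → f = 5/2

u = 1/2, v = 0, maximum f = 5/2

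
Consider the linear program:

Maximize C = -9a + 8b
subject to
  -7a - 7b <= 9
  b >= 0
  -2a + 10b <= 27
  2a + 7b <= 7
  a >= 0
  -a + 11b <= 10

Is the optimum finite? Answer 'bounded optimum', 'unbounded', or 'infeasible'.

Vertices and C = -9a + 8b:
  (7/2, 0) → C = -63/2
  (0, 0) → C = 0
  (7/29, 27/29) → C = 153/29
  (0, 10/11) → C = 80/11
The feasible region has finitely many vertices and no improving ray; the maximum is 80/11 at (0, 10/11).

bounded optimum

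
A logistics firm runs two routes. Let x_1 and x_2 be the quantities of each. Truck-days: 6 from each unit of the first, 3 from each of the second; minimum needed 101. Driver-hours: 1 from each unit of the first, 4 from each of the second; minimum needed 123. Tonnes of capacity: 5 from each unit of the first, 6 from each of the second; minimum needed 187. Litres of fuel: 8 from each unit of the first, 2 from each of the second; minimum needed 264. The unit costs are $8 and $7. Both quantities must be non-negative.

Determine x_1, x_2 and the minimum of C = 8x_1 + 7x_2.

Extreme points and C = 8x_1 + 7x_2:
  (0, 132) → C = 924
  (123, 0) → C = 984
  (27, 24) → C = 384
The feasible region is unbounded (it extends along (0, 1), (1, 0)), but C strictly increases along every unbounded feasible direction, so there is no improving ray and the minimum is attained at a vertex.

x_1 = 27, x_2 = 24, minimum C = 384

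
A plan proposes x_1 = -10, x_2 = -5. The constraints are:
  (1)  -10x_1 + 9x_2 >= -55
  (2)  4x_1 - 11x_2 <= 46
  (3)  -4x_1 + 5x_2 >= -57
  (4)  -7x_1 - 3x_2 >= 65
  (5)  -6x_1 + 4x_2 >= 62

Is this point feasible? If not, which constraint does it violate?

Constraint (5): -6x_1 + 4x_2 = 40, which is not ≥ 62. All other constraints are satisfied.

not feasible — violates (5)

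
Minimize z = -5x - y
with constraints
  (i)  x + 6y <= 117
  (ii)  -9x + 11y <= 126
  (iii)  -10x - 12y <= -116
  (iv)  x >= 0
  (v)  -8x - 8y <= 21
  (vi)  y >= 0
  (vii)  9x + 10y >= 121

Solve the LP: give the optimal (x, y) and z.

Extreme points and z = -5x - y:
  (531/65, 1179/65) → z = -3834/65
  (117, 0) → z = -585
  (71/189, 247/21) → z = -2578/189
  (121/9, 0) → z = -605/9

The binding constraints are x + 6y = 117 and y = 0.
Solving simultaneously gives x = 117, y = 0.

x = 117, y = 0, minimum z = -585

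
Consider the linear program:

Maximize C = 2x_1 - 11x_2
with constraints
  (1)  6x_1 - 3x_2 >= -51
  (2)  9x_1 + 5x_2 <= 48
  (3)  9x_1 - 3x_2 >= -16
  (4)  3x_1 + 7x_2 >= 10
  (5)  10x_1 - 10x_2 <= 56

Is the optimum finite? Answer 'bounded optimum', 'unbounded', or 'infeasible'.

bounded optimum

Corner points and C = 2x_1 - 11x_2:
  (8/9, 8) → C = -776/9
  (38/7, -6/35) → C = 446/35
  (-41/36, 23/12) → C = -841/36
  (123/25, -17/25) → C = 433/25
The feasible region has finitely many vertices and no improving ray; the maximum is 433/25 at (123/25, -17/25).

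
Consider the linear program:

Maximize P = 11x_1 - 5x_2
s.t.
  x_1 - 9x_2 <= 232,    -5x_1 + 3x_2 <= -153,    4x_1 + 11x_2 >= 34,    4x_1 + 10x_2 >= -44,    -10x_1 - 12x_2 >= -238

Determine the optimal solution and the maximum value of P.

x_1 = 1105/31, x_2 = -306/31, maximum P = 13685/31

Vertices and P = 11x_1 - 5x_2:
  (1785/67, -442/67) → P = 21845/67
  (85/3, -34/9) → P = 2975/9
  (1105/31, -306/31) → P = 13685/31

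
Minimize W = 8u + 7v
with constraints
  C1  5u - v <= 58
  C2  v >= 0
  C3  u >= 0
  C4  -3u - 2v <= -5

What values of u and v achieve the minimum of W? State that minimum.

Extreme points and W = 8u + 7v:
  (58/5, 0) → W = 464/5
  (5/3, 0) → W = 40/3
  (0, 5/2) → W = 35/2
The feasible region is unbounded (it extends along (0, 1), (1, 5)), but W strictly increases along every unbounded feasible direction, so there is no improving ray and the minimum is attained at a vertex.

u = 5/3, v = 0, minimum W = 40/3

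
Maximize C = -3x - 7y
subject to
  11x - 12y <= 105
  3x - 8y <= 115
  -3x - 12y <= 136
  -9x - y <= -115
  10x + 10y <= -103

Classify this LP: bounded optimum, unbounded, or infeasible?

The boundaries 11x - 12y = 105 and -3x - 12y = 136 meet at (-31/14, -1811/168), but that point violates -9x - y ≤ -115. Every candidate vertex is excluded by some other constraint, so the feasible region is empty.

infeasible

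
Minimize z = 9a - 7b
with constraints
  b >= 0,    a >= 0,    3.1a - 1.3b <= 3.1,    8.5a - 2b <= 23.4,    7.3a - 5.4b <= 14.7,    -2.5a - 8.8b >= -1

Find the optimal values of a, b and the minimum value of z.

a = 0, b = 5/44, minimum z = -35/44

Feasible corners and z = 9a - 7b:
  (0, 0) → z = 0
  (2/5, 0) → z = 18/5
  (0, 5/44) → z = -35/44

The binding constraints are a = 0 and -2.5a - 8.8b = -1.
Solving simultaneously gives a = 0, b = 5/44.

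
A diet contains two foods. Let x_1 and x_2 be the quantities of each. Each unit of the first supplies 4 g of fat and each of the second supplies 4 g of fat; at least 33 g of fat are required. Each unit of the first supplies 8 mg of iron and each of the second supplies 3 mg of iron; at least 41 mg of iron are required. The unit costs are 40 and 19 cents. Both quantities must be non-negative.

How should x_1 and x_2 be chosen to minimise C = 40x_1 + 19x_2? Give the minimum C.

x_1 = 13/4, x_2 = 5, minimum C = 225

Feasible corners and C = 40x_1 + 19x_2:
  (0, 41/3) → C = 779/3
  (33/4, 0) → C = 330
  (13/4, 5) → C = 225
The feasible region is unbounded (it extends along (0, 1), (1, 0)), but C strictly increases along every unbounded feasible direction, so there is no improving ray and the minimum is attained at a vertex.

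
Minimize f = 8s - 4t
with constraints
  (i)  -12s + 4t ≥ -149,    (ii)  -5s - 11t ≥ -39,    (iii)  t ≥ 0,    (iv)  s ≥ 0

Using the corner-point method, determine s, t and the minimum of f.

Feasible corners and f = 8s - 4t:
  (39/5, 0) → f = 312/5
  (0, 39/11) → f = -156/11
  (0, 0) → f = 0

At the optimal vertex, -5s - 11t = -39 and s = 0.
Solving simultaneously gives s = 0, t = 39/11.

s = 0, t = 39/11, minimum f = -156/11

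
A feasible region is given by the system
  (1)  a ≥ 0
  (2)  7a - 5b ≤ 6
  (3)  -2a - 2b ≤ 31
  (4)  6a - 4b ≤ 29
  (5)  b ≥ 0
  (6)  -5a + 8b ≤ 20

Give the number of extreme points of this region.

Pairwise boundary intersections that survive every other constraint:
  (0, 0)
  (0, 5/2)
  (6/7, 0)
  (148/31, 170/31)

4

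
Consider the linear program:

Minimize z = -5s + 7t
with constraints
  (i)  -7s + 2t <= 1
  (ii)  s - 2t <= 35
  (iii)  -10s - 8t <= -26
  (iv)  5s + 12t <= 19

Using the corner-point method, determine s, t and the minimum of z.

s = 229/11, t = -78/11, minimum z = -1691/11

Vertices and z = -5s + 7t:
  (83/7, -81/7) → z = -982/7
  (229/11, -78/11) → z = -1691/11
  (2, 3/4) → z = -19/4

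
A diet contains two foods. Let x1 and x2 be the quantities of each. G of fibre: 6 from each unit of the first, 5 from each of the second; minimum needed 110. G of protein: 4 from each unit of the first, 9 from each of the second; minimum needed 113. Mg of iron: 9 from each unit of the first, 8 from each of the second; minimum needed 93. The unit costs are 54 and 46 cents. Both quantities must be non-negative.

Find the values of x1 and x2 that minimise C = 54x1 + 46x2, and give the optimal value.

Extreme points and C = 54x1 + 46x2:
  (0, 22) → C = 1012
  (113/4, 0) → C = 3051/2
  (25/2, 7) → C = 997
The feasible region is unbounded (it extends along (0, 1), (1, 0)), but C strictly increases along every unbounded feasible direction, so there is no improving ray and the minimum is attained at a vertex.

The binding constraints are 6x1 + 5x2 = 110 and 4x1 + 9x2 = 113.
Solving simultaneously gives x1 = 25/2, x2 = 7.

x1 = 25/2, x2 = 7, minimum C = 997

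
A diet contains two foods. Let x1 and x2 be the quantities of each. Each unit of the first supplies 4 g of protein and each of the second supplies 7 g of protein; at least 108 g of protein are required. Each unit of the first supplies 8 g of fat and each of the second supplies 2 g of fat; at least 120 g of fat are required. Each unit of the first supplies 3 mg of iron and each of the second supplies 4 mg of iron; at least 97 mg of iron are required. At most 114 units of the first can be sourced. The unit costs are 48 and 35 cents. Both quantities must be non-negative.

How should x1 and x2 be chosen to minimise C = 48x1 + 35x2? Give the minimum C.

Feasible corners and C = 48x1 + 35x2:
  (0, 60) → C = 2100
  (97/3, 0) → C = 1552
  (114, 0) → C = 5472
  (11, 16) → C = 1088
The feasible region is unbounded (it extends along (0, 1)), but C strictly increases along every unbounded feasible direction, so there is no improving ray and the minimum is attained at a vertex.

x1 = 11, x2 = 16, minimum C = 1088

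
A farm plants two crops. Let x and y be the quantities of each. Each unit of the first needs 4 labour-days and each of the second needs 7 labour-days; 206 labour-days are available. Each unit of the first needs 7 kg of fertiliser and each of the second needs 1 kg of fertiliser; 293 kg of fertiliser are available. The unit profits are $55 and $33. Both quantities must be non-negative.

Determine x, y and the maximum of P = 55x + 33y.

x = 41, y = 6, maximum P = 2453

Corner points and P = 55x + 33y:
  (0, 0) → P = 0
  (0, 206/7) → P = 6798/7
  (293/7, 0) → P = 16115/7
  (41, 6) → P = 2453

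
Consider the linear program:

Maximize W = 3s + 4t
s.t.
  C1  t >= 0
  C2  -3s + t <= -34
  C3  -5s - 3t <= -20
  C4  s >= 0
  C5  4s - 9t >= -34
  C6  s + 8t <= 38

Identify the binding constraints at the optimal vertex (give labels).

C1 and C6

Corner points and W = 3s + 4t:
  (34/3, 0) → W = 34
  (38, 0) → W = 114
  (62/5, 16/5) → W = 50

The maximum is at (38, 0). Substituting into each constraint, equality holds for C1 and C6; the remaining constraints have slack.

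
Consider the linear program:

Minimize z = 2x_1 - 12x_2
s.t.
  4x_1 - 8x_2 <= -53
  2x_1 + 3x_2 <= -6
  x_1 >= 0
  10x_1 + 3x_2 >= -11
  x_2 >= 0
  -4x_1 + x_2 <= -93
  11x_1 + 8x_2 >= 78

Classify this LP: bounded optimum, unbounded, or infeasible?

The boundaries 4x_1 - 8x_2 = -53 and -4x_1 + x_2 = -93 meet at (797/28, 146/7), but that point violates 2x_1 + 3x_2 ≤ -6. Every candidate vertex is excluded by some other constraint, so the feasible region is empty.

infeasible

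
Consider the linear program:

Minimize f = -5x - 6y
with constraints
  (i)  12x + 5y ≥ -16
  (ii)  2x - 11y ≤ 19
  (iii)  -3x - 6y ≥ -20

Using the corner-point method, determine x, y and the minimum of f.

x = 334/45, y = -17/45, minimum f = -1568/45

Feasible corners and f = -5x - 6y:
  (-81/142, -130/71) → f = 1965/142
  (-196/57, 96/19) → f = -748/57
  (334/45, -17/45) → f = -1568/45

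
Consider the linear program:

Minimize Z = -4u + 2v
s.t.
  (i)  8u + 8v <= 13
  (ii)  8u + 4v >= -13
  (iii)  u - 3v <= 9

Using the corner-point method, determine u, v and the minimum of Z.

Extreme points and Z = -4u + 2v:
  (-39/8, 13/2) → Z = 65/2
  (111/32, -59/32) → Z = -281/16
  (-3/28, -85/28) → Z = -79/14

The binding constraints are 8u + 8v = 13 and u - 3v = 9.
Solving simultaneously gives u = 111/32, v = -59/32.

u = 111/32, v = -59/32, minimum Z = -281/16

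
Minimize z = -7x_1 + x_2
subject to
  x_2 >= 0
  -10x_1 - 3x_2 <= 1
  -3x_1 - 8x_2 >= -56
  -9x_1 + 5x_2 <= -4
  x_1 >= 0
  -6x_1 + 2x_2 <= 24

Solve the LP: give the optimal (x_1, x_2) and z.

Corner points and z = -7x_1 + x_2:
  (56/3, 0) → z = -392/3
  (4/9, 0) → z = -28/9
  (104/29, 164/29) → z = -564/29

The binding constraints are x_2 = 0 and -3x_1 - 8x_2 = -56.
Solving simultaneously gives x_1 = 56/3, x_2 = 0.

x_1 = 56/3, x_2 = 0, minimum z = -392/3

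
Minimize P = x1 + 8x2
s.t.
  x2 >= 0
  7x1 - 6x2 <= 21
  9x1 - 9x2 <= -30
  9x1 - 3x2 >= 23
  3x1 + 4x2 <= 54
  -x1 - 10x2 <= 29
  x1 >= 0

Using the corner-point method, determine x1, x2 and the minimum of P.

x1 = 11/2, x2 = 53/6, minimum P = 457/6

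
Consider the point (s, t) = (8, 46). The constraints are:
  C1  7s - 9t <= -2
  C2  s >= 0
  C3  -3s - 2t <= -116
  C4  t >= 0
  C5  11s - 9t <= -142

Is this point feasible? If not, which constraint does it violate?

feasible

C1: -358 ≤ -2 ✓
C2: 8 ≥ 0 ✓
C3: -116 ≤ -116 ✓
C4: 46 ≥ 0 ✓
C5: -326 ≤ -142 ✓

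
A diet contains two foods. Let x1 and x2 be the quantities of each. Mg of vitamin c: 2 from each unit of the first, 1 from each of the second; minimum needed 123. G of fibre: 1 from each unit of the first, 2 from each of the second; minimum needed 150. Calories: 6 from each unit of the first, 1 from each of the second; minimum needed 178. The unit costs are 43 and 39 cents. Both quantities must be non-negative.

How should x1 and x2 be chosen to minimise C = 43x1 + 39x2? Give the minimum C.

x1 = 32, x2 = 59, minimum C = 3677

Corner points and C = 43x1 + 39x2:
  (0, 178) → C = 6942
  (150, 0) → C = 6450
  (32, 59) → C = 3677
  (55/4, 191/2) → C = 17263/4
The feasible region is unbounded (it extends along (0, 1), (1, 0)), but C strictly increases along every unbounded feasible direction, so there is no improving ray and the minimum is attained at a vertex.

The binding constraints are 2x1 + x2 = 123 and x1 + 2x2 = 150.
Solving simultaneously gives x1 = 32, x2 = 59.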